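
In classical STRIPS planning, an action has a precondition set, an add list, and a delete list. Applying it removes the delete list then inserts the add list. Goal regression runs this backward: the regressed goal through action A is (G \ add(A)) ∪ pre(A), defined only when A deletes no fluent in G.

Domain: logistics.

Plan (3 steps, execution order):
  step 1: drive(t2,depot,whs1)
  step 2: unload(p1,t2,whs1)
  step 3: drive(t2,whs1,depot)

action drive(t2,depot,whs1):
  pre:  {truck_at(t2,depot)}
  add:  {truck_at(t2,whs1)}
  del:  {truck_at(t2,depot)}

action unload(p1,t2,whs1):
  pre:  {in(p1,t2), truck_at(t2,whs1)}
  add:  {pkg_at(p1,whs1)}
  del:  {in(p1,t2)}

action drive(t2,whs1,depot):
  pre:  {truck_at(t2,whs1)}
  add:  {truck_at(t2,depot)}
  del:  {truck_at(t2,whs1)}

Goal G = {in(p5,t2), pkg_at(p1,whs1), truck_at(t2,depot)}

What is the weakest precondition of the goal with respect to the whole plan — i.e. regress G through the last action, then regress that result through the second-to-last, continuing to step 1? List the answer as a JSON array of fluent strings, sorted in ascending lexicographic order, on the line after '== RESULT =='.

Work backward from the goal:
  through step 3 (drive(t2,whs1,depot)): drop {truck_at(t2,depot)}, keep {in(p5,t2), pkg_at(p1,whs1)}, require {truck_at(t2,whs1)}
    → {in(p5,t2), pkg_at(p1,whs1), truck_at(t2,whs1)}
  through step 2 (unload(p1,t2,whs1)): drop {pkg_at(p1,whs1)}, keep {in(p5,t2), truck_at(t2,whs1)}, require {in(p1,t2), truck_at(t2,whs1)}
    → {in(p1,t2), in(p5,t2), truck_at(t2,whs1)}
  through step 1 (drive(t2,depot,whs1)): drop {truck_at(t2,whs1)}, keep {in(p1,t2), in(p5,t2)}, require {truck_at(t2,depot)}
    → {in(p1,t2), in(p5,t2), truck_at(t2,depot)}

== RESULT ==
["in(p1,t2)", "in(p5,t2)", "truck_at(t2,depot)"]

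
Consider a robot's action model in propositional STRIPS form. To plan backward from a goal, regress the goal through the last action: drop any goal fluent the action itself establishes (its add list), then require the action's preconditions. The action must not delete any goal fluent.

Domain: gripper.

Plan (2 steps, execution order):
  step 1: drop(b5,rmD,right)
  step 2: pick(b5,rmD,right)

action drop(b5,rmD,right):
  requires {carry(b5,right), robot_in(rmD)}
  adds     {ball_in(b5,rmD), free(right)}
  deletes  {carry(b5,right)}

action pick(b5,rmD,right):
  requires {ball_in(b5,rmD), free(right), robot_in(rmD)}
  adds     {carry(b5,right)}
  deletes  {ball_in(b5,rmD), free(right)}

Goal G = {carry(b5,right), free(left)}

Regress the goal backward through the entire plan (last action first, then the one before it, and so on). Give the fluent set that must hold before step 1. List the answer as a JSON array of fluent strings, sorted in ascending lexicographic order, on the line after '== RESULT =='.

Regress step by step:
  through step 2 (pick(b5,rmD,right)): drop {carry(b5,right)}, keep {free(left)}, require {ball_in(b5,rmD), free(right), robot_in(rmD)}
    → {ball_in(b5,rmD), free(left), free(right), robot_in(rmD)}
  through step 1 (drop(b5,rmD,right)): drop {ball_in(b5,rmD), free(right)}, keep {free(left), robot_in(rmD)}, require {carry(b5,right), robot_in(rmD)}
    → {carry(b5,right), free(left), robot_in(rmD)}

== RESULT ==
["carry(b5,right)", "free(left)", "robot_in(rmD)"]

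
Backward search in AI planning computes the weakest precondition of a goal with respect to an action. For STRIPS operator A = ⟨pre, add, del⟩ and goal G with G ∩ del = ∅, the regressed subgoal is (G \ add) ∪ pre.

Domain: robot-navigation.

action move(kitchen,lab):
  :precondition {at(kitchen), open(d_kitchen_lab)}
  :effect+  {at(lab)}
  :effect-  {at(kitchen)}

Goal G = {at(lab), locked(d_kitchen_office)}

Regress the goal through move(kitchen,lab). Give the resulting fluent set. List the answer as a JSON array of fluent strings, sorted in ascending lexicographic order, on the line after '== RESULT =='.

Compute (G \ add) ∪ pre:
  G ∩ del = {}  (empty — regression defined)
  G \ add = {at(lab), locked(d_kitchen_office)} \ {at(lab)} = {locked(d_kitchen_office)}
  ∪ pre   = {locked(d_kitchen_office)} ∪ {at(kitchen), open(d_kitchen_lab)}
          = {at(kitchen), locked(d_kitchen_office), open(d_kitchen_lab)}

== RESULT ==
["at(kitchen)", "locked(d_kitchen_office)", "open(d_kitchen_lab)"]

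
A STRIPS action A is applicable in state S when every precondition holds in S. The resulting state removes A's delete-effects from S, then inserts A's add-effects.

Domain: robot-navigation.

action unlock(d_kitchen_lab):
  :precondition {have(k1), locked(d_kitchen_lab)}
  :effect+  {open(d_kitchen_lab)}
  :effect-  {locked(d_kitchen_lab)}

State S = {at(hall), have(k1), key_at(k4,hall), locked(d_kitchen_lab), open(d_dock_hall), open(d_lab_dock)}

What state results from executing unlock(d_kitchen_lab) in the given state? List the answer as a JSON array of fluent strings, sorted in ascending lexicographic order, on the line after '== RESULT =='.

Progress:
  pre ⊆ S: {have(k1), locked(d_kitchen_lab)} ⊆ S  — applicable
  S \ del = {at(hall), have(k1), key_at(k4,hall), open(d_dock_hall), open(d_lab_dock)}
  ∪ add   = {at(hall), have(k1), key_at(k4,hall), open(d_dock_hall), open(d_kitchen_lab), open(d_lab_dock)}

== RESULT ==
["at(hall)", "have(k1)", "key_at(k4,hall)", "open(d_dock_hall)", "open(d_kitchen_lab)", "open(d_lab_dock)"]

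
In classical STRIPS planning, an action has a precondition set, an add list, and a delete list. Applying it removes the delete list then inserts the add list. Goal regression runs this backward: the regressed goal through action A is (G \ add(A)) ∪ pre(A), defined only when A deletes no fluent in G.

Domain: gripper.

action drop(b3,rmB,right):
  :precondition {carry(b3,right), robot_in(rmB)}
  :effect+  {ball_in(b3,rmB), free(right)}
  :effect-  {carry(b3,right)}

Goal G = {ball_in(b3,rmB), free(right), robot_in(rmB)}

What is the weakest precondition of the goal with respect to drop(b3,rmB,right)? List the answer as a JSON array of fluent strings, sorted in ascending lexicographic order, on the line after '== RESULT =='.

Regress:
  G ∩ del = {}  (empty — regression defined)
  G \ add = {ball_in(b3,rmB), free(right), robot_in(rmB)} \ {ball_in(b3,rmB), free(right)} = {robot_in(rmB)}
  ∪ pre   = {robot_in(rmB)} ∪ {carry(b3,right), robot_in(rmB)}
          = {carry(b3,right), robot_in(rmB)}

== RESULT ==
["carry(b3,right)", "robot_in(rmB)"]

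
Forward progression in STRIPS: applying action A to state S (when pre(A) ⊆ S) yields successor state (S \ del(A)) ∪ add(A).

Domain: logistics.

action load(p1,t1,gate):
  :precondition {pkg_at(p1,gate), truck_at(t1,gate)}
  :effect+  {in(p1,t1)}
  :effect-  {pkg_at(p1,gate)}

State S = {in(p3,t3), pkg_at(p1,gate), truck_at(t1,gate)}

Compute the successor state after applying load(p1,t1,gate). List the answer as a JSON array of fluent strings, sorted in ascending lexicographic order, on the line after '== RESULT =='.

Progress:
  pre ⊆ S: {pkg_at(p1,gate), truck_at(t1,gate)} ⊆ S  — applicable
  S \ del = {in(p3,t3), truck_at(t1,gate)}
  ∪ add   = {in(p1,t1), in(p3,t3), truck_at(t1,gate)}

== RESULT ==
["in(p1,t1)", "in(p3,t3)", "truck_at(t1,gate)"]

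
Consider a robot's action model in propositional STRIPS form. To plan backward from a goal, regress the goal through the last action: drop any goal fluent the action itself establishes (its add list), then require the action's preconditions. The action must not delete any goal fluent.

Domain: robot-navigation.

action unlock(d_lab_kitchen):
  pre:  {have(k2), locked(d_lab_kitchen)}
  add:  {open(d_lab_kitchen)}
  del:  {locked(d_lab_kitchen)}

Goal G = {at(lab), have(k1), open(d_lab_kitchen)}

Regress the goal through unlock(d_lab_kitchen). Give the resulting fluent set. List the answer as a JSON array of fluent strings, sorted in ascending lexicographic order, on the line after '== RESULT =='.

Regress:
  G ∩ del = {}  (empty — regression defined)
  G \ add = {at(lab), have(k1), open(d_lab_kitchen)} \ {open(d_lab_kitchen)} = {at(lab), have(k1)}
  ∪ pre   = {at(lab), have(k1)} ∪ {have(k2), locked(d_lab_kitchen)}
          = {at(lab), have(k1), have(k2), locked(d_lab_kitchen)}

== RESULT ==
["at(lab)", "have(k1)", "have(k2)", "locked(d_lab_kitchen)"]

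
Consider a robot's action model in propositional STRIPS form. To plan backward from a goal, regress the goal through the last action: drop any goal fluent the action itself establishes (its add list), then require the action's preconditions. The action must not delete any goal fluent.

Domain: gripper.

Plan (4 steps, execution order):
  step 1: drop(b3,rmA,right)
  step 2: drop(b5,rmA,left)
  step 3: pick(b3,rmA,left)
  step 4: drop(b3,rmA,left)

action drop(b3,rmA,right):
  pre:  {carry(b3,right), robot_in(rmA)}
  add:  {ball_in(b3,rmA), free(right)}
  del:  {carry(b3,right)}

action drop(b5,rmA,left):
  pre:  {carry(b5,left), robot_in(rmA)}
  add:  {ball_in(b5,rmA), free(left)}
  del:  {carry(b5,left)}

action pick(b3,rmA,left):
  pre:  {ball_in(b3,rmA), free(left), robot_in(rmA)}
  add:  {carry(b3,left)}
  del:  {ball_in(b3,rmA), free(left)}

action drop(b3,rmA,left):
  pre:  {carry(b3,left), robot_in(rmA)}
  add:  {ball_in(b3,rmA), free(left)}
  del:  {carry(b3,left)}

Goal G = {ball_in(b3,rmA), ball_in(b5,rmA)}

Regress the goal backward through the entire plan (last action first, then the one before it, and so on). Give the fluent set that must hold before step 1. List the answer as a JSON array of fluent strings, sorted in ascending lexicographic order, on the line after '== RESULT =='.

Work backward from the goal:
  through step 4 (drop(b3,rmA,left)): drop {ball_in(b3,rmA)}, keep {ball_in(b5,rmA)}, require {carry(b3,left), robot_in(rmA)}
    → {ball_in(b5,rmA), carry(b3,left), robot_in(rmA)}
  through step 3 (pick(b3,rmA,left)): drop {carry(b3,left)}, keep {ball_in(b5,rmA), robot_in(rmA)}, require {ball_in(b3,rmA), free(left), robot_in(rmA)}
    → {ball_in(b3,rmA), ball_in(b5,rmA), free(left), robot_in(rmA)}
  through step 2 (drop(b5,rmA,left)): drop {ball_in(b5,rmA), free(left)}, keep {ball_in(b3,rmA), robot_in(rmA)}, require {carry(b5,left), robot_in(rmA)}
    → {ball_in(b3,rmA), carry(b5,left), robot_in(rmA)}
  through step 1 (drop(b3,rmA,right)): drop {ball_in(b3,rmA)}, keep {carry(b5,left), robot_in(rmA)}, require {carry(b3,right), robot_in(rmA)}
    → {carry(b3,right), carry(b5,left), robot_in(rmA)}

== RESULT ==
["carry(b3,right)", "carry(b5,left)", "robot_in(rmA)"]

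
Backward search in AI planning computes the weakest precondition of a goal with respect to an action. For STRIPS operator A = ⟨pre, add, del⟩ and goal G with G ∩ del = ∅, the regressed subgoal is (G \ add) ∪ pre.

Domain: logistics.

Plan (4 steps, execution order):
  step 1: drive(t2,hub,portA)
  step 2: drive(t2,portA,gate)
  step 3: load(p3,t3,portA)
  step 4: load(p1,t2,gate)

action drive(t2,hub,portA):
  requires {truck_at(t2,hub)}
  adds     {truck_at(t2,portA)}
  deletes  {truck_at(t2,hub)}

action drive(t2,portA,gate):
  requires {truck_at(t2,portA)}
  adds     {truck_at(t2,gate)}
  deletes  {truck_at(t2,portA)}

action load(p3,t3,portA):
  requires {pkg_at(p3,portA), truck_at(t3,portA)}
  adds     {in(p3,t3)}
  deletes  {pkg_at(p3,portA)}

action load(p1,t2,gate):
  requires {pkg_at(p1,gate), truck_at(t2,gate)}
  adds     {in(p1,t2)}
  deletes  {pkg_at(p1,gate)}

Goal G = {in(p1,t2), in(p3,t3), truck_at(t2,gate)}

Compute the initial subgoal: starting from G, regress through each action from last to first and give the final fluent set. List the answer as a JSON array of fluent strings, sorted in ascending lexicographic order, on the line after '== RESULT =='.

Regress step by step:
  through step 4 (load(p1,t2,gate)): drop {in(p1,t2)}, keep {in(p3,t3), truck_at(t2,gate)}, require {pkg_at(p1,gate), truck_at(t2,gate)}
    → {in(p3,t3), pkg_at(p1,gate), truck_at(t2,gate)}
  through step 3 (load(p3,t3,portA)): drop {in(p3,t3)}, keep {pkg_at(p1,gate), truck_at(t2,gate)}, require {pkg_at(p3,portA), truck_at(t3,portA)}
    → {pkg_at(p1,gate), pkg_at(p3,portA), truck_at(t2,gate), truck_at(t3,portA)}
  through step 2 (drive(t2,portA,gate)): drop {truck_at(t2,gate)}, keep {pkg_at(p1,gate), pkg_at(p3,portA), truck_at(t3,portA)}, require {truck_at(t2,portA)}
    → {pkg_at(p1,gate), pkg_at(p3,portA), truck_at(t2,portA), truck_at(t3,portA)}
  through step 1 (drive(t2,hub,portA)): drop {truck_at(t2,portA)}, keep {pkg_at(p1,gate), pkg_at(p3,portA), truck_at(t3,portA)}, require {truck_at(t2,hub)}
    → {pkg_at(p1,gate), pkg_at(p3,portA), truck_at(t2,hub), truck_at(t3,portA)}

== RESULT ==
["pkg_at(p1,gate)", "pkg_at(p3,portA)", "truck_at(t2,hub)", "truck_at(t3,portA)"]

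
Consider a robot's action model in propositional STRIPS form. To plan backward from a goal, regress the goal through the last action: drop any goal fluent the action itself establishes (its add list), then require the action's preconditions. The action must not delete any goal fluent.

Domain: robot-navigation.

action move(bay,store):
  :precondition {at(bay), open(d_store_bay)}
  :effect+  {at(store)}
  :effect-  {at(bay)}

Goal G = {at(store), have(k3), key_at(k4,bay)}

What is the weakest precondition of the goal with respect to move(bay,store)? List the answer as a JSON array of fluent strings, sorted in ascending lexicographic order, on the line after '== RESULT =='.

Regress:
  G ∩ del = {}  (empty — regression defined)
  G \ add = {at(store), have(k3), key_at(k4,bay)} \ {at(store)} = {have(k3), key_at(k4,bay)}
  ∪ pre   = {have(k3), key_at(k4,bay)} ∪ {at(bay), open(d_store_bay)}
          = {at(bay), have(k3), key_at(k4,bay), open(d_store_bay)}

== RESULT ==
["at(bay)", "have(k3)", "key_at(k4,bay)", "open(d_store_bay)"]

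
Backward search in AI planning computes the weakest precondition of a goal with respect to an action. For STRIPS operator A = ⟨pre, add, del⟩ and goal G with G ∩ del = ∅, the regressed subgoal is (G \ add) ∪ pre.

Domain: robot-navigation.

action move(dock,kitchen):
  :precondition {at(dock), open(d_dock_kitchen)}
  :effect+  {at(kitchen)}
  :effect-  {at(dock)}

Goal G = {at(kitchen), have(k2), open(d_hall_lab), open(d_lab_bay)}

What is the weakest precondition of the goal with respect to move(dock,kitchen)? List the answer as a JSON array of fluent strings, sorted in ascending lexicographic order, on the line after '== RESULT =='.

Compute (G \ add) ∪ pre:
  G ∩ del = {}  (empty — regression defined)
  G \ add = {at(kitchen), have(k2), open(d_hall_lab), open(d_lab_bay)} \ {at(kitchen)} = {have(k2), open(d_hall_lab), open(d_lab_bay)}
  ∪ pre   = {have(k2), open(d_hall_lab), open(d_lab_bay)} ∪ {at(dock), open(d_dock_kitchen)}
          = {at(dock), have(k2), open(d_dock_kitchen), open(d_hall_lab), open(d_lab_bay)}

== RESULT ==
["at(dock)", "have(k2)", "open(d_dock_kitchen)", "open(d_hall_lab)", "open(d_lab_bay)"]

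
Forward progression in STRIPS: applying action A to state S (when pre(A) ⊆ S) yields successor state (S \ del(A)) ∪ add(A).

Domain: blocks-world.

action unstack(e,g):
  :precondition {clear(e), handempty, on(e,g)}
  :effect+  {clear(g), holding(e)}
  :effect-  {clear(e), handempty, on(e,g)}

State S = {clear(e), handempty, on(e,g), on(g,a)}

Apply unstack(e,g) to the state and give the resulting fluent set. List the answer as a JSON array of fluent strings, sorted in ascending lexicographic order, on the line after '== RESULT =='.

Progress:
  pre ⊆ S: {clear(e), handempty, on(e,g)} ⊆ S  — applicable
  S \ del = {on(g,a)}
  ∪ add   = {clear(g), holding(e), on(g,a)}

== RESULT ==
["clear(g)", "holding(e)", "on(g,a)"]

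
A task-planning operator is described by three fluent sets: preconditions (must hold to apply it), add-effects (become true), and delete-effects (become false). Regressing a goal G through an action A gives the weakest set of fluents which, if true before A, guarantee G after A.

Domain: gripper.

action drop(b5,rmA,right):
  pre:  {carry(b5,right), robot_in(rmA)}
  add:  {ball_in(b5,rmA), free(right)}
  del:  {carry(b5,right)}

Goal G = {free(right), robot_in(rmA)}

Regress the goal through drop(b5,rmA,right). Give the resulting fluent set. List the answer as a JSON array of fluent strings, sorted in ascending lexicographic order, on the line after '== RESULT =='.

Regress:
  G ∩ del = {}  (empty — regression defined)
  G \ add = {free(right), robot_in(rmA)} \ {ball_in(b5,rmA), free(right)} = {robot_in(rmA)}
  ∪ pre   = {robot_in(rmA)} ∪ {carry(b5,right), robot_in(rmA)}
          = {carry(b5,right), robot_in(rmA)}

== RESULT ==
["carry(b5,right)", "robot_in(rmA)"]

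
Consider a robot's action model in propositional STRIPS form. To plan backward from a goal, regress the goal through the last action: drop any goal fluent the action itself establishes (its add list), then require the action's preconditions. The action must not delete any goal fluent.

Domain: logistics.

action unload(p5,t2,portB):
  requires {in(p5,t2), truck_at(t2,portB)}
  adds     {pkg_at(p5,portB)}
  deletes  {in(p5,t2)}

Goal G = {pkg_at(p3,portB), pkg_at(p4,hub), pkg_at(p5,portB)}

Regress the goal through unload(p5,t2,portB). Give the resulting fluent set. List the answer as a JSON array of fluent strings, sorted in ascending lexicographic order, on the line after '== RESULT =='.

Compute (G \ add) ∪ pre:
  G ∩ del = {}  (empty — regression defined)
  G \ add = {pkg_at(p3,portB), pkg_at(p4,hub), pkg_at(p5,portB)} \ {pkg_at(p5,portB)} = {pkg_at(p3,portB), pkg_at(p4,hub)}
  ∪ pre   = {pkg_at(p3,portB), pkg_at(p4,hub)} ∪ {in(p5,t2), truck_at(t2,portB)}
          = {in(p5,t2), pkg_at(p3,portB), pkg_at(p4,hub), truck_at(t2,portB)}

== RESULT ==
["in(p5,t2)", "pkg_at(p3,portB)", "pkg_at(p4,hub)", "truck_at(t2,portB)"]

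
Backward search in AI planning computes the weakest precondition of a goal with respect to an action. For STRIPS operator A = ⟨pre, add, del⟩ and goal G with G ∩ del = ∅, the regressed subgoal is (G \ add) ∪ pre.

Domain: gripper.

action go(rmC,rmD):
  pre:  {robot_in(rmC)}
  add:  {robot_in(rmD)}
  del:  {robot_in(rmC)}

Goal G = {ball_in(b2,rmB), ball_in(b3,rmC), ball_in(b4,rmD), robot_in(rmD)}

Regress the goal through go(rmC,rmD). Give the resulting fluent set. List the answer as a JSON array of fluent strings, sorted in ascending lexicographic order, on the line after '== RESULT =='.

Regress:
  G ∩ del = {}  (empty — regression defined)
  G \ add = {ball_in(b2,rmB), ball_in(b3,rmC), ball_in(b4,rmD), robot_in(rmD)} \ {robot_in(rmD)} = {ball_in(b2,rmB), ball_in(b3,rmC), ball_in(b4,rmD)}
  ∪ pre   = {ball_in(b2,rmB), ball_in(b3,rmC), ball_in(b4,rmD)} ∪ {robot_in(rmC)}
          = {ball_in(b2,rmB), ball_in(b3,rmC), ball_in(b4,rmD), robot_in(rmC)}

== RESULT ==
["ball_in(b2,rmB)", "ball_in(b3,rmC)", "ball_in(b4,rmD)", "robot_in(rmC)"]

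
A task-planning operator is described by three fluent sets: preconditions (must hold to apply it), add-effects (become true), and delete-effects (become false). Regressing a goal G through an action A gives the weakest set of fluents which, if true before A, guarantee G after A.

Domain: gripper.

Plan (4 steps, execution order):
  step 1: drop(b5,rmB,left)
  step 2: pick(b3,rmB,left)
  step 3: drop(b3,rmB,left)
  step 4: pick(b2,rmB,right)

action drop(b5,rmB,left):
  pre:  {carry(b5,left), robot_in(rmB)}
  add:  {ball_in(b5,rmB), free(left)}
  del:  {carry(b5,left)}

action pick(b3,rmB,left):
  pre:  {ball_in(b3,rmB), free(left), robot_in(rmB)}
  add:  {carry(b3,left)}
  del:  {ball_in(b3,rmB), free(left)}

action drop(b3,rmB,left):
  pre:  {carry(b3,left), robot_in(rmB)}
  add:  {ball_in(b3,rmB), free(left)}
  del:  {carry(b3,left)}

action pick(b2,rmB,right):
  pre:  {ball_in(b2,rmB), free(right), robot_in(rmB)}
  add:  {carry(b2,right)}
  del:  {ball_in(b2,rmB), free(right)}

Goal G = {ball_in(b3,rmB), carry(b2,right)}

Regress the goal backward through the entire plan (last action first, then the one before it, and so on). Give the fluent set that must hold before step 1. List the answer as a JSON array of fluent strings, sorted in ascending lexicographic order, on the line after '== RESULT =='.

Regress step by step:
  through step 4 (pick(b2,rmB,right)): drop {carry(b2,right)}, keep {ball_in(b3,rmB)}, require {ball_in(b2,rmB), free(right), robot_in(rmB)}
    → {ball_in(b2,rmB), ball_in(b3,rmB), free(right), robot_in(rmB)}
  through step 3 (drop(b3,rmB,left)): drop {ball_in(b3,rmB)}, keep {ball_in(b2,rmB), free(right), robot_in(rmB)}, require {carry(b3,left), robot_in(rmB)}
    → {ball_in(b2,rmB), carry(b3,left), free(right), robot_in(rmB)}
  through step 2 (pick(b3,rmB,left)): drop {carry(b3,left)}, keep {ball_in(b2,rmB), free(right), robot_in(rmB)}, require {ball_in(b3,rmB), free(left), robot_in(rmB)}
    → {ball_in(b2,rmB), ball_in(b3,rmB), free(left), free(right), robot_in(rmB)}
  through step 1 (drop(b5,rmB,left)): drop {free(left)}, keep {ball_in(b2,rmB), ball_in(b3,rmB), free(right), robot_in(rmB)}, require {carry(b5,left), robot_in(rmB)}
    → {ball_in(b2,rmB), ball_in(b3,rmB), carry(b5,left), free(right), robot_in(rmB)}

== RESULT ==
["ball_in(b2,rmB)", "ball_in(b3,rmB)", "carry(b5,left)", "free(right)", "robot_in(rmB)"]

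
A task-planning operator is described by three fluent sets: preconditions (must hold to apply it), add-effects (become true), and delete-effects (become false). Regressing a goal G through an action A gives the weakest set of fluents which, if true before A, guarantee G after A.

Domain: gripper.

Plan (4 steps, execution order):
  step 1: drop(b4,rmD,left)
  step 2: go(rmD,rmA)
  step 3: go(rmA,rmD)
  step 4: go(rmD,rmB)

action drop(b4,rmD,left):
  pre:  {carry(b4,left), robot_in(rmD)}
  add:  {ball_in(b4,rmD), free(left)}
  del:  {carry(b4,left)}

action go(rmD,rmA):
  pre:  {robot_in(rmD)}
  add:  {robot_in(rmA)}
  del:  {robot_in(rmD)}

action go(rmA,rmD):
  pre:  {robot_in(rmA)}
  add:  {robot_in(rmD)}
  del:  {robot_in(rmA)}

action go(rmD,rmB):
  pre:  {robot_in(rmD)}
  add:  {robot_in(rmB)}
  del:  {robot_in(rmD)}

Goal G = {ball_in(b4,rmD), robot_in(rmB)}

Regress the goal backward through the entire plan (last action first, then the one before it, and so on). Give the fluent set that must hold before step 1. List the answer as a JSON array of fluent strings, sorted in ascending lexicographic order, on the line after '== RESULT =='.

Work backward from the goal:
  through step 4 (go(rmD,rmB)): drop {robot_in(rmB)}, keep {ball_in(b4,rmD)}, require {robot_in(rmD)}
    → {ball_in(b4,rmD), robot_in(rmD)}
  through step 3 (go(rmA,rmD)): drop {robot_in(rmD)}, keep {ball_in(b4,rmD)}, require {robot_in(rmA)}
    → {ball_in(b4,rmD), robot_in(rmA)}
  through step 2 (go(rmD,rmA)): drop {robot_in(rmA)}, keep {ball_in(b4,rmD)}, require {robot_in(rmD)}
    → {ball_in(b4,rmD), robot_in(rmD)}
  through step 1 (drop(b4,rmD,left)): drop {ball_in(b4,rmD)}, keep {robot_in(rmD)}, require {carry(b4,left), robot_in(rmD)}
    → {carry(b4,left), robot_in(rmD)}

== RESULT ==
["carry(b4,left)", "robot_in(rmD)"]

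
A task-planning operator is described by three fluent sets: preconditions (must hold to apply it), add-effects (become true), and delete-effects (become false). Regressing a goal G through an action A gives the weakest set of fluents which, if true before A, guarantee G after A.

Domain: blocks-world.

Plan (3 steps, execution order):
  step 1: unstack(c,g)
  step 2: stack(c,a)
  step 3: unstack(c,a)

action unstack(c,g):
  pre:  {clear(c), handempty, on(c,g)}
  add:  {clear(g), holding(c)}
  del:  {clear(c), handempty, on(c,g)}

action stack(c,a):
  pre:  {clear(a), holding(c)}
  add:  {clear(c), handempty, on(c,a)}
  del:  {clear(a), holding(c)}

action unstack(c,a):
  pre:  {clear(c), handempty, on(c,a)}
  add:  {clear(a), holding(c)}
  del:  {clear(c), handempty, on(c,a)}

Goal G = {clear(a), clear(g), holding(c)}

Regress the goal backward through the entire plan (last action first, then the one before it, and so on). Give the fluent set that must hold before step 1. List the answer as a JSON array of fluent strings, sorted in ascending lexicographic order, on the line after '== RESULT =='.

Work backward from the goal:
  through step 3 (unstack(c,a)): drop {clear(a), holding(c)}, keep {clear(g)}, require {clear(c), handempty, on(c,a)}
    → {clear(c), clear(g), handempty, on(c,a)}
  through step 2 (stack(c,a)): drop {clear(c), handempty, on(c,a)}, keep {clear(g)}, require {clear(a), holding(c)}
    → {clear(a), clear(g), holding(c)}
  through step 1 (unstack(c,g)): drop {clear(g), holding(c)}, keep {clear(a)}, require {clear(c), handempty, on(c,g)}
    → {clear(a), clear(c), handempty, on(c,g)}

== RESULT ==
["clear(a)", "clear(c)", "handempty", "on(c,g)"]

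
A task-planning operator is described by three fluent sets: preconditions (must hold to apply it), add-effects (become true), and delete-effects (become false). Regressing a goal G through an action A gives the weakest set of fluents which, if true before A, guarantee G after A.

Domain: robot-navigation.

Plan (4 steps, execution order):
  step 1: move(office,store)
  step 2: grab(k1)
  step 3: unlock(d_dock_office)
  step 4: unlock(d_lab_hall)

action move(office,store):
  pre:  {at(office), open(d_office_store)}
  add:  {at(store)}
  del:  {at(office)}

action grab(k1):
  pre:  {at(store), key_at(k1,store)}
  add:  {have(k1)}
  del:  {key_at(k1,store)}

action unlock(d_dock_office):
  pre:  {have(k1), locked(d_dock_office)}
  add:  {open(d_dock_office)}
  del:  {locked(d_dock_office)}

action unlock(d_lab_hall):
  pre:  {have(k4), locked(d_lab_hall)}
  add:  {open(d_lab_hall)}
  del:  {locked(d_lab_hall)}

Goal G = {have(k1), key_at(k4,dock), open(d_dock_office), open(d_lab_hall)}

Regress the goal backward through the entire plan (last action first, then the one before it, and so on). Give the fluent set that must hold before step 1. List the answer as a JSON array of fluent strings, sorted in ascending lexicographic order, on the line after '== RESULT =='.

Work backward from the goal:
  through step 4 (unlock(d_lab_hall)): drop {open(d_lab_hall)}, keep {have(k1), key_at(k4,dock), open(d_dock_office)}, require {have(k4), locked(d_lab_hall)}
    → {have(k1), have(k4), key_at(k4,dock), locked(d_lab_hall), open(d_dock_office)}
  through step 3 (unlock(d_dock_office)): drop {open(d_dock_office)}, keep {have(k1), have(k4), key_at(k4,dock), locked(d_lab_hall)}, require {have(k1), locked(d_dock_office)}
    → {have(k1), have(k4), key_at(k4,dock), locked(d_dock_office), locked(d_lab_hall)}
  through step 2 (grab(k1)): drop {have(k1)}, keep {have(k4), key_at(k4,dock), locked(d_dock_office), locked(d_lab_hall)}, require {at(store), key_at(k1,store)}
    → {at(store), have(k4), key_at(k1,store), key_at(k4,dock), locked(d_dock_office), locked(d_lab_hall)}
  through step 1 (move(office,store)): drop {at(store)}, keep {have(k4), key_at(k1,store), key_at(k4,dock), locked(d_dock_office), locked(d_lab_hall)}, require {at(office), open(d_office_store)}
    → {at(office), have(k4), key_at(k1,store), key_at(k4,dock), locked(d_dock_office), locked(d_lab_hall), open(d_office_store)}

== RESULT ==
["at(office)", "have(k4)", "key_at(k1,store)", "key_at(k4,dock)", "locked(d_dock_office)", "locked(d_lab_hall)", "open(d_office_store)"]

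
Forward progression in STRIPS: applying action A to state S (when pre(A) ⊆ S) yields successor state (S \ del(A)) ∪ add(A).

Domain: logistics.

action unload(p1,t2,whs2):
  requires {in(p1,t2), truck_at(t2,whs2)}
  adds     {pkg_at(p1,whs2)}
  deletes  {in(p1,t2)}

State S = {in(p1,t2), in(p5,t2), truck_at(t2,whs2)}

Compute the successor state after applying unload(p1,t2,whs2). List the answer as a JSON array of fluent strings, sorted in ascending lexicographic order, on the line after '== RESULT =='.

Compute (S \ del) ∪ add:
  pre ⊆ S: {in(p1,t2), truck_at(t2,whs2)} ⊆ S  — applicable
  S \ del = {in(p5,t2), truck_at(t2,whs2)}
  ∪ add   = {in(p5,t2), pkg_at(p1,whs2), truck_at(t2,whs2)}

== RESULT ==
["in(p5,t2)", "pkg_at(p1,whs2)", "truck_at(t2,whs2)"]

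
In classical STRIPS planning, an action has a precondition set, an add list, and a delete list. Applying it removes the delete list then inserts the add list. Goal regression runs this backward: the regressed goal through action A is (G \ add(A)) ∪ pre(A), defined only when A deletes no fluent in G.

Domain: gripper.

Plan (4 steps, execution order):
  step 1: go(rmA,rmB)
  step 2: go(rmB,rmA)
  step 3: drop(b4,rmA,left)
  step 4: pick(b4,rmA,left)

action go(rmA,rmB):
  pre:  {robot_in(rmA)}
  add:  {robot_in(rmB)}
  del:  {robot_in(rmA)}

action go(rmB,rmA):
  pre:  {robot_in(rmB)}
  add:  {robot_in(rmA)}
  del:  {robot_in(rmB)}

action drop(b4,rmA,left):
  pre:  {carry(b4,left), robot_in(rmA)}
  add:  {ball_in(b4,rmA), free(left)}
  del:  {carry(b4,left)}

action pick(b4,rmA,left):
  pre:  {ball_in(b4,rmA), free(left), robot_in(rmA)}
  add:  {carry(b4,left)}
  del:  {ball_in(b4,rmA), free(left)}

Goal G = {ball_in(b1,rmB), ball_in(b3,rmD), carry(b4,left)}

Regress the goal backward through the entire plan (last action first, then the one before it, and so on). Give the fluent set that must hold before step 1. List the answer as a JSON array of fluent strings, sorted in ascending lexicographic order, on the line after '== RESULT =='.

Work backward from the goal:
  through step 4 (pick(b4,rmA,left)): drop {carry(b4,left)}, keep {ball_in(b1,rmB), ball_in(b3,rmD)}, require {ball_in(b4,rmA), free(left), robot_in(rmA)}
    → {ball_in(b1,rmB), ball_in(b3,rmD), ball_in(b4,rmA), free(left), robot_in(rmA)}
  through step 3 (drop(b4,rmA,left)): drop {ball_in(b4,rmA), free(left)}, keep {ball_in(b1,rmB), ball_in(b3,rmD), robot_in(rmA)}, require {carry(b4,left), robot_in(rmA)}
    → {ball_in(b1,rmB), ball_in(b3,rmD), carry(b4,left), robot_in(rmA)}
  through step 2 (go(rmB,rmA)): drop {robot_in(rmA)}, keep {ball_in(b1,rmB), ball_in(b3,rmD), carry(b4,left)}, require {robot_in(rmB)}
    → {ball_in(b1,rmB), ball_in(b3,rmD), carry(b4,left), robot_in(rmB)}
  through step 1 (go(rmA,rmB)): drop {robot_in(rmB)}, keep {ball_in(b1,rmB), ball_in(b3,rmD), carry(b4,left)}, require {robot_in(rmA)}
    → {ball_in(b1,rmB), ball_in(b3,rmD), carry(b4,left), robot_in(rmA)}

== RESULT ==
["ball_in(b1,rmB)", "ball_in(b3,rmD)", "carry(b4,left)", "robot_in(rmA)"]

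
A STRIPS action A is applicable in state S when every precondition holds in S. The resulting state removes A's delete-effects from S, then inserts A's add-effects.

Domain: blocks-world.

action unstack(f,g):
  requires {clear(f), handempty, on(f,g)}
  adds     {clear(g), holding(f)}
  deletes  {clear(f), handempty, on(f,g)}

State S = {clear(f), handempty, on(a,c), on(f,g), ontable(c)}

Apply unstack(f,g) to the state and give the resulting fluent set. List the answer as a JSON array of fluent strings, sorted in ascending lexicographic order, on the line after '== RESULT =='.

Compute (S \ del) ∪ add:
  pre ⊆ S: {clear(f), handempty, on(f,g)} ⊆ S  — applicable
  S \ del = {on(a,c), ontable(c)}
  ∪ add   = {clear(g), holding(f), on(a,c), ontable(c)}

== RESULT ==
["clear(g)", "holding(f)", "on(a,c)", "ontable(c)"]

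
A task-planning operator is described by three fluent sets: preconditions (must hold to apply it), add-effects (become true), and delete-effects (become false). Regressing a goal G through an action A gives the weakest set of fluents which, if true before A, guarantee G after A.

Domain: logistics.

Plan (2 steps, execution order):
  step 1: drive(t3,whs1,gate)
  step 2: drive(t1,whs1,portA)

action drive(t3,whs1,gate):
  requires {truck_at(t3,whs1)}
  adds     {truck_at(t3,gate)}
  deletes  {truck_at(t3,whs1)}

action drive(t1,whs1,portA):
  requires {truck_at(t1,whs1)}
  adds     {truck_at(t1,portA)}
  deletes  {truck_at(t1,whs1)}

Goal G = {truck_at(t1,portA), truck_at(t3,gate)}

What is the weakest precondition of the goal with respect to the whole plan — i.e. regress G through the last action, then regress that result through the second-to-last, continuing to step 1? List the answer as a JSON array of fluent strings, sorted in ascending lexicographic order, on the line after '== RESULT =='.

Work backward from the goal:
  through step 2 (drive(t1,whs1,portA)): drop {truck_at(t1,portA)}, keep {truck_at(t3,gate)}, require {truck_at(t1,whs1)}
    → {truck_at(t1,whs1), truck_at(t3,gate)}
  through step 1 (drive(t3,whs1,gate)): drop {truck_at(t3,gate)}, keep {truck_at(t1,whs1)}, require {truck_at(t3,whs1)}
    → {truck_at(t1,whs1), truck_at(t3,whs1)}

== RESULT ==
["truck_at(t1,whs1)", "truck_at(t3,whs1)"]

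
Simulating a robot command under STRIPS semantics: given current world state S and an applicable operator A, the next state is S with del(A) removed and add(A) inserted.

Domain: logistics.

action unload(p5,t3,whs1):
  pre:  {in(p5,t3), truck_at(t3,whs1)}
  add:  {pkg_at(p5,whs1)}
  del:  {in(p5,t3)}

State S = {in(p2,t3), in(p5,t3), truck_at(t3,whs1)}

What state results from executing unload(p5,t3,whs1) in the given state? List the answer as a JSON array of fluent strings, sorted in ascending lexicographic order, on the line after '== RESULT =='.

Compute (S \ del) ∪ add:
  pre ⊆ S: {in(p5,t3), truck_at(t3,whs1)} ⊆ S  — applicable
  S \ del = {in(p2,t3), truck_at(t3,whs1)}
  ∪ add   = {in(p2,t3), pkg_at(p5,whs1), truck_at(t3,whs1)}

== RESULT ==
["in(p2,t3)", "pkg_at(p5,whs1)", "truck_at(t3,whs1)"]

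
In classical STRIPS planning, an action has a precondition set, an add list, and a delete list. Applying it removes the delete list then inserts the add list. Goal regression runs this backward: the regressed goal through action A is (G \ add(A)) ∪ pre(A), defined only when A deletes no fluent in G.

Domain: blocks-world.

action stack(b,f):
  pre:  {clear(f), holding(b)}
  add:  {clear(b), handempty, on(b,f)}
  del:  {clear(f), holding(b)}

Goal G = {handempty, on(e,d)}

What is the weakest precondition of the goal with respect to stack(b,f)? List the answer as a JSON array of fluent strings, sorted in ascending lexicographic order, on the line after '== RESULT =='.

Compute (G \ add) ∪ pre:
  G ∩ del = {}  (empty — regression defined)
  G \ add = {handempty, on(e,d)} \ {clear(b), handempty, on(b,f)} = {on(e,d)}
  ∪ pre   = {on(e,d)} ∪ {clear(f), holding(b)}
          = {clear(f), holding(b), on(e,d)}

== RESULT ==
["clear(f)", "holding(b)", "on(e,d)"]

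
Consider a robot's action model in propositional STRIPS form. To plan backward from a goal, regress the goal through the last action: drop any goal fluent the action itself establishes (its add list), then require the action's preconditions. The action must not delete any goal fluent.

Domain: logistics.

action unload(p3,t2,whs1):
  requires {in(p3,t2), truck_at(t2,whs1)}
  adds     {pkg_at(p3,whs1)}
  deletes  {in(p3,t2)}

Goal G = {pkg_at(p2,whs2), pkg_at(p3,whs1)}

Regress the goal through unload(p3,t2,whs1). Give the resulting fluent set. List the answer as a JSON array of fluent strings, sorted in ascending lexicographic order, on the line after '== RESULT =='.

Regress:
  G ∩ del = {}  (empty — regression defined)
  G \ add = {pkg_at(p2,whs2), pkg_at(p3,whs1)} \ {pkg_at(p3,whs1)} = {pkg_at(p2,whs2)}
  ∪ pre   = {pkg_at(p2,whs2)} ∪ {in(p3,t2), truck_at(t2,whs1)}
          = {in(p3,t2), pkg_at(p2,whs2), truck_at(t2,whs1)}

== RESULT ==
["in(p3,t2)", "pkg_at(p2,whs2)", "truck_at(t2,whs1)"]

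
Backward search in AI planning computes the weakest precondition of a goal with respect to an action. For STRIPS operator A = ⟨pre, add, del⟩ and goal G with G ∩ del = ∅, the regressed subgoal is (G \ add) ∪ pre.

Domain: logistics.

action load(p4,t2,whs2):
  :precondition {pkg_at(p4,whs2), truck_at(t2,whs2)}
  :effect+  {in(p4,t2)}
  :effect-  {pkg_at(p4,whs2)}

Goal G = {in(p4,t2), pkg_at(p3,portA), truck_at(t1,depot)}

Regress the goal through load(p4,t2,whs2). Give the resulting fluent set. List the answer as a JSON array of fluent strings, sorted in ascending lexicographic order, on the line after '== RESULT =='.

Regress:
  G ∩ del = {}  (empty — regression defined)
  G \ add = {in(p4,t2), pkg_at(p3,portA), truck_at(t1,depot)} \ {in(p4,t2)} = {pkg_at(p3,portA), truck_at(t1,depot)}
  ∪ pre   = {pkg_at(p3,portA), truck_at(t1,depot)} ∪ {pkg_at(p4,whs2), truck_at(t2,whs2)}
          = {pkg_at(p3,portA), pkg_at(p4,whs2), truck_at(t1,depot), truck_at(t2,whs2)}

== RESULT ==
["pkg_at(p3,portA)", "pkg_at(p4,whs2)", "truck_at(t1,depot)", "truck_at(t2,whs2)"]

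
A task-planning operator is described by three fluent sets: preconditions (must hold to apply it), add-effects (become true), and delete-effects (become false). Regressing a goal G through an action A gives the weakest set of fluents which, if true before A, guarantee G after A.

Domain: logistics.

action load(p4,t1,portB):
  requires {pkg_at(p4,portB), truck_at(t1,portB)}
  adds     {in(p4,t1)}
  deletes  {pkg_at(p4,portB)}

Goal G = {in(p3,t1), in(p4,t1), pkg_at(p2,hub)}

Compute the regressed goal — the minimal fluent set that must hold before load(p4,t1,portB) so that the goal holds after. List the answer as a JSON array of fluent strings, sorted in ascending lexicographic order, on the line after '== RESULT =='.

Regress:
  G ∩ del = {}  (empty — regression defined)
  G \ add = {in(p3,t1), in(p4,t1), pkg_at(p2,hub)} \ {in(p4,t1)} = {in(p3,t1), pkg_at(p2,hub)}
  ∪ pre   = {in(p3,t1), pkg_at(p2,hub)} ∪ {pkg_at(p4,portB), truck_at(t1,portB)}
          = {in(p3,t1), pkg_at(p2,hub), pkg_at(p4,portB), truck_at(t1,portB)}

== RESULT ==
["in(p3,t1)", "pkg_at(p2,hub)", "pkg_at(p4,portB)", "truck_at(t1,portB)"]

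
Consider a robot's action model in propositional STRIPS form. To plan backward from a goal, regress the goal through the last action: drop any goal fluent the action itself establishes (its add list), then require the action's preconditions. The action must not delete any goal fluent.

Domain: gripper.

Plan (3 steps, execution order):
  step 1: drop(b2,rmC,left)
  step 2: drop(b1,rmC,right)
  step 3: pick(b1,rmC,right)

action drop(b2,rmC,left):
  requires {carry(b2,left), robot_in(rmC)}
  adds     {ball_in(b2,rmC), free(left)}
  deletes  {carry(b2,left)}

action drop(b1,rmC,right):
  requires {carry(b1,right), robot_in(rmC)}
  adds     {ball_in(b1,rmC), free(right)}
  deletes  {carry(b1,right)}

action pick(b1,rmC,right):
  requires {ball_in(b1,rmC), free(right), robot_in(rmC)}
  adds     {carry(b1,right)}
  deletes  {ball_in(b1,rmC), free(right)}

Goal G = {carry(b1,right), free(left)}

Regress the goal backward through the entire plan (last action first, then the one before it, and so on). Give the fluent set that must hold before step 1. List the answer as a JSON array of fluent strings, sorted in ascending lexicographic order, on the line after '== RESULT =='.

Regress step by step:
  through step 3 (pick(b1,rmC,right)): drop {carry(b1,right)}, keep {free(left)}, require {ball_in(b1,rmC), free(right), robot_in(rmC)}
    → {ball_in(b1,rmC), free(left), free(right), robot_in(rmC)}
  through step 2 (drop(b1,rmC,right)): drop {ball_in(b1,rmC), free(right)}, keep {free(left), robot_in(rmC)}, require {carry(b1,right), robot_in(rmC)}
    → {carry(b1,right), free(left), robot_in(rmC)}
  through step 1 (drop(b2,rmC,left)): drop {free(left)}, keep {carry(b1,right), robot_in(rmC)}, require {carry(b2,left), robot_in(rmC)}
    → {carry(b1,right), carry(b2,left), robot_in(rmC)}

== RESULT ==
["carry(b1,right)", "carry(b2,left)", "robot_in(rmC)"]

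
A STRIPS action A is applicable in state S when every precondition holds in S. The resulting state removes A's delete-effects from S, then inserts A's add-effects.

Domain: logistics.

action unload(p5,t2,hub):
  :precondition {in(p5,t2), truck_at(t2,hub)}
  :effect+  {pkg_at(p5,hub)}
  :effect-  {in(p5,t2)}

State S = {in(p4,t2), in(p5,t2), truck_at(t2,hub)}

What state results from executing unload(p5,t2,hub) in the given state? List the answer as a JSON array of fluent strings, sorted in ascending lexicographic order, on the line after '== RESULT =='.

Progress:
  pre ⊆ S: {in(p5,t2), truck_at(t2,hub)} ⊆ S  — applicable
  S \ del = {in(p4,t2), truck_at(t2,hub)}
  ∪ add   = {in(p4,t2), pkg_at(p5,hub), truck_at(t2,hub)}

== RESULT ==
["in(p4,t2)", "pkg_at(p5,hub)", "truck_at(t2,hub)"]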